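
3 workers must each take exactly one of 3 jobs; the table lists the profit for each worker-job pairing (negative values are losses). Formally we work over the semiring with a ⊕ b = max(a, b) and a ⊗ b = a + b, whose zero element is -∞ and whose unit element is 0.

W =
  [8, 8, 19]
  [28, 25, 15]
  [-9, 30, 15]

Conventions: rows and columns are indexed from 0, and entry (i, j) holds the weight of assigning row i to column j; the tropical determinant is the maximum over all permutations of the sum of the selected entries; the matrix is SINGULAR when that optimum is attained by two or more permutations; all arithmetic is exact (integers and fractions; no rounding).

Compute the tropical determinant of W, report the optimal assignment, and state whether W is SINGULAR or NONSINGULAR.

σ = (0, 1, 2): 8 + 25 + 15 = 48
σ = (0, 2, 1): 8 + 15 + 30 = 53
σ = (1, 0, 2): 8 + 28 + 15 = 51
σ = (1, 2, 0): 8 + 15 + (-9) = 14
σ = (2, 0, 1): 19 + 28 + 30 = 77
σ = (2, 1, 0): 19 + 25 + (-9) = 35
Optimal value attained by: σ = (2, 0, 1).
Answer: det⊕(W) = 77; verdict: NONSINGULAR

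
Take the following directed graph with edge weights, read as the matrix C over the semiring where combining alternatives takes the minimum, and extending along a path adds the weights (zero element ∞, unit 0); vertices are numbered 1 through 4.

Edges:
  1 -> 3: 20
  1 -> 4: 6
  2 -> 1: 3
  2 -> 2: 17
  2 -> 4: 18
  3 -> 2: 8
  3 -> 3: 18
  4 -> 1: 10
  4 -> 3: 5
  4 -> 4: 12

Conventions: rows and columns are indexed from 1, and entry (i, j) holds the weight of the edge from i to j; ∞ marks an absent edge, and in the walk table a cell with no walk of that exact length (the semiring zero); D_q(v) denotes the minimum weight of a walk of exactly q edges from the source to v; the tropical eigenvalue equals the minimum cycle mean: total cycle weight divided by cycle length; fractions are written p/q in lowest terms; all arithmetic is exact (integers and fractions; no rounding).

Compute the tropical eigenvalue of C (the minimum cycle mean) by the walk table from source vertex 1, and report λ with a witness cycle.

q=0: [0, ∞, ∞, ∞]
q=1: [∞, ∞, 20, 6]
q=2: [16, 28, 11, 18]
q=3: [28, 19, 23, 22]
q=4: [22, 31, 27, 34]
Optimal cycle mean attained by: cycle 1->4->3->2->1, total 6 + 5 + 8 + 3, length 4.
Answer: λ = 11/2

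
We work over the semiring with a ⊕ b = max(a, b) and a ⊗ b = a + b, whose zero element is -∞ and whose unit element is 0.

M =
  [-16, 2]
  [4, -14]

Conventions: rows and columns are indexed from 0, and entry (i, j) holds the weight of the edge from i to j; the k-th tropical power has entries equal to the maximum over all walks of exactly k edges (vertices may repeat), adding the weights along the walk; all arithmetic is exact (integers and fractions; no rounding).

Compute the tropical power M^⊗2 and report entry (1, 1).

M^⊗2:
  [6, -12]
  [-10, 6]
Key observation: the optimum is the walk 1->0->1, with weight 4 + 2 = 6.
Optimal value attained by: walk 1->0->1.
Answer: (M^⊗2)[1][1] = 6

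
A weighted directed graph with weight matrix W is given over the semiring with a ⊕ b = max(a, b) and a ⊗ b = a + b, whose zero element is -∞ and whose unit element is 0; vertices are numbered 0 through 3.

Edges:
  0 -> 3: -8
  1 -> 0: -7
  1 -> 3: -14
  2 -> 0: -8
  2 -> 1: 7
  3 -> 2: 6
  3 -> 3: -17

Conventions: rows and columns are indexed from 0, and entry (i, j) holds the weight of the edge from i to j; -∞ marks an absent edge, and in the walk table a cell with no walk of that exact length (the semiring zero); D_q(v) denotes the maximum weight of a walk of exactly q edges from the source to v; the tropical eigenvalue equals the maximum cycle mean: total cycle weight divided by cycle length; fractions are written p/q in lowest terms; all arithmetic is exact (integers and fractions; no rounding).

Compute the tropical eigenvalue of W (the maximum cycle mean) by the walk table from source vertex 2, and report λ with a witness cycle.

q=0: [-∞, -∞, 0, -∞]
q=1: [-8, 7, -∞, -∞]
q=2: [0, -∞, -∞, -7]
q=3: [-∞, -∞, -1, -8]
q=4: [-9, 6, -2, -25]
Optimal cycle mean attained by: cycle 1->3->2->1, total (-14) + 6 + 7, length 3.
Answer: λ = -1/3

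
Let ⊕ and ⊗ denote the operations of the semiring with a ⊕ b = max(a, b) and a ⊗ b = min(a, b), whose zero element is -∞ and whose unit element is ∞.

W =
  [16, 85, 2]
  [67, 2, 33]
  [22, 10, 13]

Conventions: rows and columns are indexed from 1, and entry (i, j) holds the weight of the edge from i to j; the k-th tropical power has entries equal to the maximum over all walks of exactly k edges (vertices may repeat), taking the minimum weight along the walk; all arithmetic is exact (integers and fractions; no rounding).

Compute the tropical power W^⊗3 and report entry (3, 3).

W^⊗2:
  [67, 16, 33]
  [22, 67, 13]
  [16, 22, 13]
W^⊗3:
  [22, 67, 16]
  [67, 22, 33]
  [22, 16, 22]
Key observation: the optimum is the walk 3->1->2->3, with weight 22 min 85 min 33 = 22.
Optimal value attained by: walk 3->1->2->3.
Answer: (W^⊗3)[3][3] = 22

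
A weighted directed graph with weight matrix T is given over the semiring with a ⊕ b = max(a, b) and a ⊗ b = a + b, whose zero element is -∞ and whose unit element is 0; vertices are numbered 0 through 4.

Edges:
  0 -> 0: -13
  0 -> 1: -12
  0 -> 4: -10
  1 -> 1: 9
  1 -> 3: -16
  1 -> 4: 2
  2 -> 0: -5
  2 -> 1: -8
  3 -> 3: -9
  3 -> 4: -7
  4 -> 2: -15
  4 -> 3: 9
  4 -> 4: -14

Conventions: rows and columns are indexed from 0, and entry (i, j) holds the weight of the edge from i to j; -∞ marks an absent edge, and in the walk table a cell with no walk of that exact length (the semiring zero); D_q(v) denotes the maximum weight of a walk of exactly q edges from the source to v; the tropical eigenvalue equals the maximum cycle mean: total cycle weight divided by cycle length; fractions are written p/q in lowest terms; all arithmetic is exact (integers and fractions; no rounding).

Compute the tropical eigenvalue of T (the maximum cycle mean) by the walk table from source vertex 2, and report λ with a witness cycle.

q=0: [-∞, -∞, 0, -∞, -∞]
q=1: [-5, -8, -∞, -∞, -∞]
q=2: [-18, 1, -∞, -24, -6]
q=3: [-31, 10, -21, 3, 3]
q=4: [-26, 19, -12, 12, 12]
q=5: [-17, 28, -3, 21, 21]
Optimal cycle mean attained by: cycle 1->1, total 9, length 1.
Answer: λ = 9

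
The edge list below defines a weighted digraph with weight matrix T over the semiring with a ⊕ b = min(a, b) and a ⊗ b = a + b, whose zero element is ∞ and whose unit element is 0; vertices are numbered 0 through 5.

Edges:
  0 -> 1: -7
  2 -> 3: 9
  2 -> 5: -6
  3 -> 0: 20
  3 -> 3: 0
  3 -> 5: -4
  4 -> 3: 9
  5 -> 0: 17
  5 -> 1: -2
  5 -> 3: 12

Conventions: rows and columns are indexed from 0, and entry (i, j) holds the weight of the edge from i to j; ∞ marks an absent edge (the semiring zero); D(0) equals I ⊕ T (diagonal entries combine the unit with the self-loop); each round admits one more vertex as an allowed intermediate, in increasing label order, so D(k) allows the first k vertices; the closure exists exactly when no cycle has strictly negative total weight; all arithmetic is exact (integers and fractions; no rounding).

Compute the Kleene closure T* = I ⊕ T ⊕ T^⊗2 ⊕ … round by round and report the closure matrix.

D(0):
  [0, -7, ∞, ∞, ∞, ∞]
  [∞, 0, ∞, ∞, ∞, ∞]
  [∞, ∞, 0, 9, ∞, -6]
  [20, ∞, ∞, 0, ∞, -4]
  [∞, ∞, ∞, 9, 0, ∞]
  [17, -2, ∞, 12, ∞, 0]
D(1):
  [0, -7, ∞, ∞, ∞, ∞]
  [∞, 0, ∞, ∞, ∞, ∞]
  [∞, ∞, 0, 9, ∞, -6]
  [20, 13, ∞, 0, ∞, -4]
  [∞, ∞, ∞, 9, 0, ∞]
  [17, -2, ∞, 12, ∞, 0]
D(2):
  [0, -7, ∞, ∞, ∞, ∞]
  [∞, 0, ∞, ∞, ∞, ∞]
  [∞, ∞, 0, 9, ∞, -6]
  [20, 13, ∞, 0, ∞, -4]
  [∞, ∞, ∞, 9, 0, ∞]
  [17, -2, ∞, 12, ∞, 0]
D(3):
  [0, -7, ∞, ∞, ∞, ∞]
  [∞, 0, ∞, ∞, ∞, ∞]
  [∞, ∞, 0, 9, ∞, -6]
  [20, 13, ∞, 0, ∞, -4]
  [∞, ∞, ∞, 9, 0, ∞]
  [17, -2, ∞, 12, ∞, 0]
D(4):
  [0, -7, ∞, ∞, ∞, ∞]
  [∞, 0, ∞, ∞, ∞, ∞]
  [29, 22, 0, 9, ∞, -6]
  [20, 13, ∞, 0, ∞, -4]
  [29, 22, ∞, 9, 0, 5]
  [17, -2, ∞, 12, ∞, 0]
D(5):
  [0, -7, ∞, ∞, ∞, ∞]
  [∞, 0, ∞, ∞, ∞, ∞]
  [29, 22, 0, 9, ∞, -6]
  [20, 13, ∞, 0, ∞, -4]
  [29, 22, ∞, 9, 0, 5]
  [17, -2, ∞, 12, ∞, 0]
D(6):
  [0, -7, ∞, ∞, ∞, ∞]
  [∞, 0, ∞, ∞, ∞, ∞]
  [11, -8, 0, 6, ∞, -6]
  [13, -6, ∞, 0, ∞, -4]
  [22, 3, ∞, 9, 0, 5]
  [17, -2, ∞, 12, ∞, 0]
Answer: T* = [[0, -7, ∞, ∞, ∞, ∞], [∞, 0, ∞, ∞, ∞, ∞], [11, -8, 0, 6, ∞, -6], [13, -6, ∞, 0, ∞, -4], [22, 3, ∞, 9, 0, 5], [17, -2, ∞, 12, ∞, 0]]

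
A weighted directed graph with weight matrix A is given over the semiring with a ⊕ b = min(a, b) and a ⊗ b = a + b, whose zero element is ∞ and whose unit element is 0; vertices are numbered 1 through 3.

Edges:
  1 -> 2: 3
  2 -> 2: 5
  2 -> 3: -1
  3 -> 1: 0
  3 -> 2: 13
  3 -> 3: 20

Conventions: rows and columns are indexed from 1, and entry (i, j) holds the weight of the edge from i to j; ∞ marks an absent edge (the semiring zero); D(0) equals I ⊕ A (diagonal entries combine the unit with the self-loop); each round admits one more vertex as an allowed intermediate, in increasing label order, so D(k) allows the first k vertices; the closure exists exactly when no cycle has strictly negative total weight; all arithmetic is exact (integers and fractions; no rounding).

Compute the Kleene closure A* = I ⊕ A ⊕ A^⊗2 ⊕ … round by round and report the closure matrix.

D(0):
  [0, 3, ∞]
  [∞, 0, -1]
  [0, 13, 0]
D(1):
  [0, 3, ∞]
  [∞, 0, -1]
  [0, 3, 0]
D(2):
  [0, 3, 2]
  [∞, 0, -1]
  [0, 3, 0]
D(3):
  [0, 3, 2]
  [-1, 0, -1]
  [0, 3, 0]
Answer: A* = [[0, 3, 2], [-1, 0, -1], [0, 3, 0]]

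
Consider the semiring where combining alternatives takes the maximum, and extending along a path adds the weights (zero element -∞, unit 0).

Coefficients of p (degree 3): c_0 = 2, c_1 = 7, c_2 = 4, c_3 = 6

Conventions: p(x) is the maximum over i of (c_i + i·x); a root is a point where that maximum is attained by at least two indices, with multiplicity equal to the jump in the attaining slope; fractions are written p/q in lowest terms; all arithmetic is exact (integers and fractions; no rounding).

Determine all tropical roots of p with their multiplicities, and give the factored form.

hull edge (i=0, c=2) to (i=1, c=7): slope 5, span 1
hull edge (i=1, c=7) to (i=3, c=6): slope -1/2, span 2
Factored form: p(x) = 6 ⊗ (x ⊕ (-5)) ⊗ (x ⊕ 1/2) ⊗ (x ⊕ 1/2)
Answer: roots = -5 (mult 1), 1/2 (mult 2)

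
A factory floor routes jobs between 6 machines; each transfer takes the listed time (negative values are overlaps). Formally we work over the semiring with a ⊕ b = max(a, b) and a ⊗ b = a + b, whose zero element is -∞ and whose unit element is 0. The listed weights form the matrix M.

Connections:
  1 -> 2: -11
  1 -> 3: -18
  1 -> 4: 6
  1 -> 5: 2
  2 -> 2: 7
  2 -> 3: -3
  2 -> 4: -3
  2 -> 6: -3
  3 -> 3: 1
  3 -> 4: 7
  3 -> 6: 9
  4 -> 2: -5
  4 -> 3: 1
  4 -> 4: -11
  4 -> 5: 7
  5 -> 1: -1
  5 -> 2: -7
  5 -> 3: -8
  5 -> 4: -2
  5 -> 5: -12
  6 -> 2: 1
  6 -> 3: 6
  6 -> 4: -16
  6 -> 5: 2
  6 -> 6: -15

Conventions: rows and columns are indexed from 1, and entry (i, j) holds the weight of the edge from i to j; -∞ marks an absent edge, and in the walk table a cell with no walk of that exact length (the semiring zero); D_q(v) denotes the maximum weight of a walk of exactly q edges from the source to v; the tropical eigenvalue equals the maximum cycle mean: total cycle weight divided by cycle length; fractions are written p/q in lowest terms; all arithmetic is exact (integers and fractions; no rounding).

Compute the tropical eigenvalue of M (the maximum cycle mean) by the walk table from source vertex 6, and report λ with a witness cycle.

q=0: [-∞, -∞, -∞, -∞, -∞, 0]
q=1: [-∞, 1, 6, -16, 2, -15]
q=2: [1, 8, 7, 13, -9, 15]
q=3: [-10, 16, 21, 14, 20, 16]
q=4: [19, 23, 22, 28, 21, 30]
q=5: [20, 31, 36, 29, 35, 31]
q=6: [34, 38, 37, 43, 36, 45]
Optimal cycle mean attained by: cycle 3->6->3, total 9 + 6, length 2.
Answer: λ = 15/2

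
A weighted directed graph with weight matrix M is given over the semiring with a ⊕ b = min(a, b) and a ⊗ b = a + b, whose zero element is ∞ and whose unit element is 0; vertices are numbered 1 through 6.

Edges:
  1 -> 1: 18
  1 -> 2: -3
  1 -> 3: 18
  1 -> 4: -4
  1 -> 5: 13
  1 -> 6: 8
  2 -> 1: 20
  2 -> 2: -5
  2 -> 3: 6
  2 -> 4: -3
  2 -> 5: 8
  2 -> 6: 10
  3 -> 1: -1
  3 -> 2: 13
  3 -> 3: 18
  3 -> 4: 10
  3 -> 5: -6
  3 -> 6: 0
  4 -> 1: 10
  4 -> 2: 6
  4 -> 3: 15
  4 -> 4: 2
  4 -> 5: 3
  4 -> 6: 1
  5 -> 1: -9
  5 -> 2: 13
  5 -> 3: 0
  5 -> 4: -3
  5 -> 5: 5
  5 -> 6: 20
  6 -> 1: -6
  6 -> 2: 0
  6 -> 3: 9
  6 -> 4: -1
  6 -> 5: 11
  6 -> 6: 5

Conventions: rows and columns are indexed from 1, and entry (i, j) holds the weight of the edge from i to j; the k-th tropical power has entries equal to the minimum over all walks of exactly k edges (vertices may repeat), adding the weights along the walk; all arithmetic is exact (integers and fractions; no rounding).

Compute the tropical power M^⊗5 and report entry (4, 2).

M^⊗2:
  [2, -8, 3, -6, -1, -3]
  [-1, -10, 1, -8, 0, -2]
  [-15, -4, -6, -9, -1, 5]
  [-6, 1, 3, 0, 5, 3]
  [-4, -12, 5, -13, -6, -2]
  [-1, -9, 6, -10, 2, 0]
M^⊗3:
  [-10, -13, -2, -11, -3, -5]
  [-9, -15, -4, -13, -5, -7]
  [-10, -18, -1, -19, -12, -8]
  [-4, -9, 5, -10, -3, 1]
  [-15, -17, -6, -15, -10, -12]
  [-7, -14, -3, -12, -7, -9]
M^⊗4:
  [-12, -18, -7, -16, -8, -10]
  [-14, -20, -9, -18, -10, -12]
  [-21, -23, -12, -21, -16, -18]
  [-12, -14, -3, -12, -7, -9]
  [-19, -22, -11, -20, -12, -14]
  [-16, -19, -8, -17, -9, -11]
M^⊗5:
  [-17, -23, -12, -21, -13, -15]
  [-19, -25, -14, -23, -15, -17]
  [-25, -28, -17, -26, -18, -20]
  [-16, -19, -8, -17, -9, -11]
  [-21, -27, -16, -25, -17, -19]
  [-18, -24, -13, -22, -14, -16]
Key observation: the optimum is the walk 4->5->1->2->2->2, with weight 3 + (-9) + (-3) + (-5) + (-5) = -19.
Optimal value attained by: walk 4->5->1->2->2->2.
Answer: (M^⊗5)[4][2] = -19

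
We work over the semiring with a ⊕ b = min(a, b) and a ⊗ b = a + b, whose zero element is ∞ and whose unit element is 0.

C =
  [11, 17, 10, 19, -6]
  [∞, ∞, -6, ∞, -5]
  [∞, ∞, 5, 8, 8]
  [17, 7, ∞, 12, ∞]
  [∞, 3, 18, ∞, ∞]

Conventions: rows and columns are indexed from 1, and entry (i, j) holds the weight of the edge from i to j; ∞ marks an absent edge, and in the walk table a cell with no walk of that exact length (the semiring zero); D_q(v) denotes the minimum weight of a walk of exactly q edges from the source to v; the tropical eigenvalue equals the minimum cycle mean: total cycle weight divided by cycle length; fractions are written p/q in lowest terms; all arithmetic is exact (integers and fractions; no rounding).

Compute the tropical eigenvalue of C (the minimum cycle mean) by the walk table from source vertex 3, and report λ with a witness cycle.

q=0: [∞, ∞, 0, ∞, ∞]
q=1: [∞, ∞, 5, 8, 8]
q=2: [25, 11, 10, 13, 13]
q=3: [30, 16, 5, 18, 6]
q=4: [35, 9, 10, 13, 11]
q=5: [30, 14, 3, 18, 4]
Optimal cycle mean attained by: cycle 2->5->2, total (-5) + 3, length 2.
Answer: λ = -1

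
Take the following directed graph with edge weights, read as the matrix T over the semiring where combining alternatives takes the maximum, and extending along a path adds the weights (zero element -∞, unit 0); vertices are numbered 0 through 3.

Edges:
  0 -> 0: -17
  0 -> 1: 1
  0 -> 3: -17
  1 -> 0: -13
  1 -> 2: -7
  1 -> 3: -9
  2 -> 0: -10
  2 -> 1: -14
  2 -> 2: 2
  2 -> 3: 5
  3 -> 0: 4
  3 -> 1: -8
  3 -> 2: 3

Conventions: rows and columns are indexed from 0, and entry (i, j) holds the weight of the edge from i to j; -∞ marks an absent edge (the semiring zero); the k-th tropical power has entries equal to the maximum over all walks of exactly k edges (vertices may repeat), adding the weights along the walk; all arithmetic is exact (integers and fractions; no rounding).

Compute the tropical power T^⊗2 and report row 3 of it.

T^⊗2:
  [-12, -16, -6, -8]
  [-5, -12, -5, -2]
  [9, -3, 8, 7]
  [-7, 5, 5, 8]
Answer: row 3 of T^⊗2 = [-7, 5, 5, 8]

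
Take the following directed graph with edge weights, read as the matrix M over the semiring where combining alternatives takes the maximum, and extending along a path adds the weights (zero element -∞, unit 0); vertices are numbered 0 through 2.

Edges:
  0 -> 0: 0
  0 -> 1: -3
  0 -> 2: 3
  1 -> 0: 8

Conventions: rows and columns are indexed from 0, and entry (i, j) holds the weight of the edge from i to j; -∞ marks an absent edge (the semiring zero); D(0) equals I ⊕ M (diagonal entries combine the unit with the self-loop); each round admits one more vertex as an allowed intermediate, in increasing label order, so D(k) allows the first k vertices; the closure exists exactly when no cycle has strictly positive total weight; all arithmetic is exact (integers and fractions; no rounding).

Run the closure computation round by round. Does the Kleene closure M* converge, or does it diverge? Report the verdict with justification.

D(0):
  [0, -3, 3]
  [8, 0, -∞]
  [-∞, -∞, 0]
Detection: at round 1, diagonal entry (1, 1) turns strictly positive.
Key observation: the cycle 1->0->1 has total weight 8 + (-3), which is strictly positive.
Answer: DIVERGES — positive cycle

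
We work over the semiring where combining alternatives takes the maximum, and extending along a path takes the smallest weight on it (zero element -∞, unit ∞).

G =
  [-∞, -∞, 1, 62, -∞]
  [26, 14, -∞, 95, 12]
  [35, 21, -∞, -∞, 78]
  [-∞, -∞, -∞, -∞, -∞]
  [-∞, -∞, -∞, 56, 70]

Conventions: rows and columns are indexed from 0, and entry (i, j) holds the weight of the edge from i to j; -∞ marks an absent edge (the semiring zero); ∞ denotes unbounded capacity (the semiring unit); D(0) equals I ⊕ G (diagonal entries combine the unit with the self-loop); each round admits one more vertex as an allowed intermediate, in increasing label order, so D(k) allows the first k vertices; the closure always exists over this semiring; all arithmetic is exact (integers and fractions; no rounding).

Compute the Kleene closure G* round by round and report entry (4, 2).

D(0):
  [∞, -∞, 1, 62, -∞]
  [26, ∞, -∞, 95, 12]
  [35, 21, ∞, -∞, 78]
  [-∞, -∞, -∞, ∞, -∞]
  [-∞, -∞, -∞, 56, ∞]
D(1):
  [∞, -∞, 1, 62, -∞]
  [26, ∞, 1, 95, 12]
  [35, 21, ∞, 35, 78]
  [-∞, -∞, -∞, ∞, -∞]
  [-∞, -∞, -∞, 56, ∞]
D(2):
  [∞, -∞, 1, 62, -∞]
  [26, ∞, 1, 95, 12]
  [35, 21, ∞, 35, 78]
  [-∞, -∞, -∞, ∞, -∞]
  [-∞, -∞, -∞, 56, ∞]
D(3):
  [∞, 1, 1, 62, 1]
  [26, ∞, 1, 95, 12]
  [35, 21, ∞, 35, 78]
  [-∞, -∞, -∞, ∞, -∞]
  [-∞, -∞, -∞, 56, ∞]
D(4):
  [∞, 1, 1, 62, 1]
  [26, ∞, 1, 95, 12]
  [35, 21, ∞, 35, 78]
  [-∞, -∞, -∞, ∞, -∞]
  [-∞, -∞, -∞, 56, ∞]
D(5):
  [∞, 1, 1, 62, 1]
  [26, ∞, 1, 95, 12]
  [35, 21, ∞, 56, 78]
  [-∞, -∞, -∞, ∞, -∞]
  [-∞, -∞, -∞, 56, ∞]
Answer: G*[4][2] = -∞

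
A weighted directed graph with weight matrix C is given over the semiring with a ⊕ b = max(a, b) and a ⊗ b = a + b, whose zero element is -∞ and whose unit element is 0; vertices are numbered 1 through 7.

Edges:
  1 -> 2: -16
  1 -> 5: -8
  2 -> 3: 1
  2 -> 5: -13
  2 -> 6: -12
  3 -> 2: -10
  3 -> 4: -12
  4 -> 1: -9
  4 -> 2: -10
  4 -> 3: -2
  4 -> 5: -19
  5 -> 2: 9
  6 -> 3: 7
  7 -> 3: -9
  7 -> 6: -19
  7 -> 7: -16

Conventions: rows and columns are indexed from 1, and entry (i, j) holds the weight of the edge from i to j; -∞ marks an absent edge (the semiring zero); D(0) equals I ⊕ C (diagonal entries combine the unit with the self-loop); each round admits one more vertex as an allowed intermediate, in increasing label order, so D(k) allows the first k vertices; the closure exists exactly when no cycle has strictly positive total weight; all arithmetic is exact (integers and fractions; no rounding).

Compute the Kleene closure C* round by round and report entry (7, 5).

D(0):
  [0, -16, -∞, -∞, -8, -∞, -∞]
  [-∞, 0, 1, -∞, -13, -12, -∞]
  [-∞, -10, 0, -12, -∞, -∞, -∞]
  [-9, -10, -2, 0, -19, -∞, -∞]
  [-∞, 9, -∞, -∞, 0, -∞, -∞]
  [-∞, -∞, 7, -∞, -∞, 0, -∞]
  [-∞, -∞, -9, -∞, -∞, -19, 0]
D(1):
  [0, -16, -∞, -∞, -8, -∞, -∞]
  [-∞, 0, 1, -∞, -13, -12, -∞]
  [-∞, -10, 0, -12, -∞, -∞, -∞]
  [-9, -10, -2, 0, -17, -∞, -∞]
  [-∞, 9, -∞, -∞, 0, -∞, -∞]
  [-∞, -∞, 7, -∞, -∞, 0, -∞]
  [-∞, -∞, -9, -∞, -∞, -19, 0]
D(2):
  [0, -16, -15, -∞, -8, -28, -∞]
  [-∞, 0, 1, -∞, -13, -12, -∞]
  [-∞, -10, 0, -12, -23, -22, -∞]
  [-9, -10, -2, 0, -17, -22, -∞]
  [-∞, 9, 10, -∞, 0, -3, -∞]
  [-∞, -∞, 7, -∞, -∞, 0, -∞]
  [-∞, -∞, -9, -∞, -∞, -19, 0]
D(3):
  [0, -16, -15, -27, -8, -28, -∞]
  [-∞, 0, 1, -11, -13, -12, -∞]
  [-∞, -10, 0, -12, -23, -22, -∞]
  [-9, -10, -2, 0, -17, -22, -∞]
  [-∞, 9, 10, -2, 0, -3, -∞]
  [-∞, -3, 7, -5, -16, 0, -∞]
  [-∞, -19, -9, -21, -32, -19, 0]
D(4):
  [0, -16, -15, -27, -8, -28, -∞]
  [-20, 0, 1, -11, -13, -12, -∞]
  [-21, -10, 0, -12, -23, -22, -∞]
  [-9, -10, -2, 0, -17, -22, -∞]
  [-11, 9, 10, -2, 0, -3, -∞]
  [-14, -3, 7, -5, -16, 0, -∞]
  [-30, -19, -9, -21, -32, -19, 0]
D(5):
  [0, 1, 2, -10, -8, -11, -∞]
  [-20, 0, 1, -11, -13, -12, -∞]
  [-21, -10, 0, -12, -23, -22, -∞]
  [-9, -8, -2, 0, -17, -20, -∞]
  [-11, 9, 10, -2, 0, -3, -∞]
  [-14, -3, 7, -5, -16, 0, -∞]
  [-30, -19, -9, -21, -32, -19, 0]
D(6):
  [0, 1, 2, -10, -8, -11, -∞]
  [-20, 0, 1, -11, -13, -12, -∞]
  [-21, -10, 0, -12, -23, -22, -∞]
  [-9, -8, -2, 0, -17, -20, -∞]
  [-11, 9, 10, -2, 0, -3, -∞]
  [-14, -3, 7, -5, -16, 0, -∞]
  [-30, -19, -9, -21, -32, -19, 0]
D(7):
  [0, 1, 2, -10, -8, -11, -∞]
  [-20, 0, 1, -11, -13, -12, -∞]
  [-21, -10, 0, -12, -23, -22, -∞]
  [-9, -8, -2, 0, -17, -20, -∞]
  [-11, 9, 10, -2, 0, -3, -∞]
  [-14, -3, 7, -5, -16, 0, -∞]
  [-30, -19, -9, -21, -32, -19, 0]
Answer: C*[7][5] = -32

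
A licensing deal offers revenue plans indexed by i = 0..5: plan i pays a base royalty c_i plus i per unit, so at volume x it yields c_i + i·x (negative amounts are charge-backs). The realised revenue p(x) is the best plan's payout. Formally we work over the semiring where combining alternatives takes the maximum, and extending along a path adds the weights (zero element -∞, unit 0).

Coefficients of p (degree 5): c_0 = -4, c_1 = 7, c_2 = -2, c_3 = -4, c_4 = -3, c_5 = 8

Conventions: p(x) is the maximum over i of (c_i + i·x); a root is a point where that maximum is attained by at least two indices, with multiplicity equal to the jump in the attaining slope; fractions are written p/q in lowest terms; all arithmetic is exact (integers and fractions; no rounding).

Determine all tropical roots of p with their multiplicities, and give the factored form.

hull edge (i=0, c=-4) to (i=1, c=7): slope 11, span 1
hull edge (i=1, c=7) to (i=5, c=8): slope 1/4, span 4
Factored form: p(x) = 8 ⊗ (x ⊕ (-11)) ⊗ (x ⊕ (-1/4)) ⊗ (x ⊕ (-1/4)) ⊗ (x ⊕ (-1/4)) ⊗ (x ⊕ (-1/4))
Answer: roots = -11 (mult 1), -1/4 (mult 4)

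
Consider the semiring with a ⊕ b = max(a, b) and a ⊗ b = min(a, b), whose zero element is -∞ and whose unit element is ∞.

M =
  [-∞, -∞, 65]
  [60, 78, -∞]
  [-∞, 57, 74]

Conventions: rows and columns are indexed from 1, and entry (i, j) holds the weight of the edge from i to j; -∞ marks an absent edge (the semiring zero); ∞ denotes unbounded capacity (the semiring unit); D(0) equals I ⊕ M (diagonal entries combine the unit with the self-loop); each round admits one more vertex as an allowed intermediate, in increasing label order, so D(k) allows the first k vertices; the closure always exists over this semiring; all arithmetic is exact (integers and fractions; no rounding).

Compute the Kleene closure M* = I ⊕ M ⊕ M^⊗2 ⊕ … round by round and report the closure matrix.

D(0):
  [∞, -∞, 65]
  [60, ∞, -∞]
  [-∞, 57, ∞]
D(1):
  [∞, -∞, 65]
  [60, ∞, 60]
  [-∞, 57, ∞]
D(2):
  [∞, -∞, 65]
  [60, ∞, 60]
  [57, 57, ∞]
D(3):
  [∞, 57, 65]
  [60, ∞, 60]
  [57, 57, ∞]
Answer: M* = [[∞, 57, 65], [60, ∞, 60], [57, 57, ∞]]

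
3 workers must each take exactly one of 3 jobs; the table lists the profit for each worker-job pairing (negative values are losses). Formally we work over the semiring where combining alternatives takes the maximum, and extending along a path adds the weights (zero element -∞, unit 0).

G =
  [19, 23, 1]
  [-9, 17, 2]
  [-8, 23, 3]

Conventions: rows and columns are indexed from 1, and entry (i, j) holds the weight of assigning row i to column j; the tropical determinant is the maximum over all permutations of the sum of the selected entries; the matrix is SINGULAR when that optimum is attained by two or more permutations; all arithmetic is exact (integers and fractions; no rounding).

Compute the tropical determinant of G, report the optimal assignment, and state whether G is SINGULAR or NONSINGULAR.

σ = (1, 2, 3): 19 + 17 + 3 = 39
σ = (1, 3, 2): 19 + 2 + 23 = 44
σ = (2, 1, 3): 23 + (-9) + 3 = 17
σ = (2, 3, 1): 23 + 2 + (-8) = 17
σ = (3, 1, 2): 1 + (-9) + 23 = 15
σ = (3, 2, 1): 1 + 17 + (-8) = 10
Optimal value attained by: σ = (1, 3, 2).
Answer: det⊕(G) = 44; verdict: NONSINGULAR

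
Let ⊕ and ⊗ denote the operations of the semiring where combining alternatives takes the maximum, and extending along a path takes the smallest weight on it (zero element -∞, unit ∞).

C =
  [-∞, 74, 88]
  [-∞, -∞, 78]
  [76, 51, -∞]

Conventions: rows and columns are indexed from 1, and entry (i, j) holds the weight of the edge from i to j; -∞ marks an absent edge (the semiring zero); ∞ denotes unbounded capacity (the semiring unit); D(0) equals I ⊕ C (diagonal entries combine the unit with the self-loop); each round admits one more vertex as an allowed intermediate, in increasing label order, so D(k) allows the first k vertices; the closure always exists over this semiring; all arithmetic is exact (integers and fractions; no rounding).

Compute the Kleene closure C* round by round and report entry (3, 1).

D(0):
  [∞, 74, 88]
  [-∞, ∞, 78]
  [76, 51, ∞]
D(1):
  [∞, 74, 88]
  [-∞, ∞, 78]
  [76, 74, ∞]
D(2):
  [∞, 74, 88]
  [-∞, ∞, 78]
  [76, 74, ∞]
D(3):
  [∞, 74, 88]
  [76, ∞, 78]
  [76, 74, ∞]
Answer: C*[3][1] = 76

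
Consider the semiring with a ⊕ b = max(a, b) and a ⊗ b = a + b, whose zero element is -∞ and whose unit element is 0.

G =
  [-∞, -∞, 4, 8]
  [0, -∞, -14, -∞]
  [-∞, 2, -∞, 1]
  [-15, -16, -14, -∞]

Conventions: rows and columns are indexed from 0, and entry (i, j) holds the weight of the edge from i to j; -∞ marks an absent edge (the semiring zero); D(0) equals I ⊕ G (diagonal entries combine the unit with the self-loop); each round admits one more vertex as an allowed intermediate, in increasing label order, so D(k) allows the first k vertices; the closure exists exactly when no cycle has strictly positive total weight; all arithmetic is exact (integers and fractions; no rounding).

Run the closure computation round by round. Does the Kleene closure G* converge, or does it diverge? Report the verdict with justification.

D(0):
  [0, -∞, 4, 8]
  [0, 0, -14, -∞]
  [-∞, 2, 0, 1]
  [-15, -16, -14, 0]
D(1):
  [0, -∞, 4, 8]
  [0, 0, 4, 8]
  [-∞, 2, 0, 1]
  [-15, -16, -11, 0]
Detection: at round 2, diagonal entry (2, 2) turns strictly positive.
Key observation: the cycle 2->1->0->2 has total weight 2 + 0 + 4, which is strictly positive.
Answer: DIVERGES — positive cycle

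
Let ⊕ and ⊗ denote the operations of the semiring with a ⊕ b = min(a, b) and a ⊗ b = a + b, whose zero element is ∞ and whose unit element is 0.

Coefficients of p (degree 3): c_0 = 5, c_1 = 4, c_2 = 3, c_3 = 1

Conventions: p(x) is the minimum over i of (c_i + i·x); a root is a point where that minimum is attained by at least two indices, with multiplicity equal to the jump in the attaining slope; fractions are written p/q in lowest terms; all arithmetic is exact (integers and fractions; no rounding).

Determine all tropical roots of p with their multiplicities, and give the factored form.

hull edge (i=0, c=5) to (i=3, c=1): slope -4/3, span 3
Factored form: p(x) = 1 ⊗ (x ⊕ 4/3) ⊗ (x ⊕ 4/3) ⊗ (x ⊕ 4/3)
Answer: roots = 4/3 (mult 3)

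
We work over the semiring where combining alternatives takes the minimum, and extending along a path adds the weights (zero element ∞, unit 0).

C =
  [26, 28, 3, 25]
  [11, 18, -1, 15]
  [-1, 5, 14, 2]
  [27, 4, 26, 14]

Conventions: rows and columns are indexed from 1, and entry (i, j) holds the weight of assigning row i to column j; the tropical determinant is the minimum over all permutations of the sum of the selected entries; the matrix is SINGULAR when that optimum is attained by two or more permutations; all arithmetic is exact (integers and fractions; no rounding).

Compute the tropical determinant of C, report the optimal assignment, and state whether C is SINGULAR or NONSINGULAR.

σ = (1, 2, 3, 4): 26 + 18 + 14 + 14 = 72
σ = (1, 2, 4, 3): 26 + 18 + 2 + 26 = 72
σ = (1, 3, 2, 4): 26 + (-1) + 5 + 14 = 44
σ = (1, 3, 4, 2): 26 + (-1) + 2 + 4 = 31
σ = (1, 4, 2, 3): 26 + 15 + 5 + 26 = 72
σ = (1, 4, 3, 2): 26 + 15 + 14 + 4 = 59
σ = (2, 1, 3, 4): 28 + 11 + 14 + 14 = 67
σ = (2, 1, 4, 3): 28 + 11 + 2 + 26 = 67
σ = (2, 3, 1, 4): 28 + (-1) + (-1) + 14 = 40
σ = (2, 3, 4, 1): 28 + (-1) + 2 + 27 = 56
σ = (2, 4, 1, 3): 28 + 15 + (-1) + 26 = 68
σ = (2, 4, 3, 1): 28 + 15 + 14 + 27 = 84
σ = (3, 1, 2, 4): 3 + 11 + 5 + 14 = 33
σ = (3, 1, 4, 2): 3 + 11 + 2 + 4 = 20
σ = (3, 2, 1, 4): 3 + 18 + (-1) + 14 = 34
σ = (3, 2, 4, 1): 3 + 18 + 2 + 27 = 50
σ = (3, 4, 1, 2): 3 + 15 + (-1) + 4 = 21
σ = (3, 4, 2, 1): 3 + 15 + 5 + 27 = 50
σ = (4, 1, 2, 3): 25 + 11 + 5 + 26 = 67
σ = (4, 1, 3, 2): 25 + 11 + 14 + 4 = 54
σ = (4, 2, 1, 3): 25 + 18 + (-1) + 26 = 68
σ = (4, 2, 3, 1): 25 + 18 + 14 + 27 = 84
σ = (4, 3, 1, 2): 25 + (-1) + (-1) + 4 = 27
σ = (4, 3, 2, 1): 25 + (-1) + 5 + 27 = 56
Optimal value attained by: σ = (3, 1, 4, 2).
Answer: det⊕(C) = 20; verdict: NONSINGULAR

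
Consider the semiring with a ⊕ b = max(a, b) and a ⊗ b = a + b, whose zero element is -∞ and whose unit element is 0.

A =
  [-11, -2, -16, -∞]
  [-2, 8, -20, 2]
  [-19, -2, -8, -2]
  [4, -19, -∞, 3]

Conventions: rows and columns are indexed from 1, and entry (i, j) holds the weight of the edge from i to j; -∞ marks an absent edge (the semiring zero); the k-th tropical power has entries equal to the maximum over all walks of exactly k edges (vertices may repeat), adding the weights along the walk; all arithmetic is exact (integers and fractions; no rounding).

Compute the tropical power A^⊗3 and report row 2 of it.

A^⊗2:
  [-4, 6, -22, 0]
  [6, 16, -12, 10]
  [2, 6, -16, 1]
  [7, 2, -12, 6]
A^⊗3:
  [4, 14, -14, 8]
  [14, 24, -4, 18]
  [5, 14, -14, 8]
  [10, 10, -9, 9]
Answer: row 2 of A^⊗3 = [14, 24, -4, 18]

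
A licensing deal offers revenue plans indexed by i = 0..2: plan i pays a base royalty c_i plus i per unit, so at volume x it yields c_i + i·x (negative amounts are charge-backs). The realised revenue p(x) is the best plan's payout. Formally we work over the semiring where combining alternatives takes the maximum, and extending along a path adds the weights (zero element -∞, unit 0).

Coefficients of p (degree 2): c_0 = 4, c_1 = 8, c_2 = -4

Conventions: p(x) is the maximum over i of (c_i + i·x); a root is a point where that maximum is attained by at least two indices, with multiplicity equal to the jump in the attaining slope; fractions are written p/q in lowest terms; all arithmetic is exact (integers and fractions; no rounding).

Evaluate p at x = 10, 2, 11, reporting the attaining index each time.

p(10) = max(4+0·10=4, 8+1·10=18, -4+2·10=16) = 18 (attained by i=1)
p(2) = max(4+0·2=4, 8+1·2=10, -4+2·2=0) = 10 (attained by i=1)
p(11) = max(4+0·11=4, 8+1·11=19, -4+2·11=18) = 19 (attained by i=1)
Answer: p(10) = 18; p(2) = 10; p(11) = 19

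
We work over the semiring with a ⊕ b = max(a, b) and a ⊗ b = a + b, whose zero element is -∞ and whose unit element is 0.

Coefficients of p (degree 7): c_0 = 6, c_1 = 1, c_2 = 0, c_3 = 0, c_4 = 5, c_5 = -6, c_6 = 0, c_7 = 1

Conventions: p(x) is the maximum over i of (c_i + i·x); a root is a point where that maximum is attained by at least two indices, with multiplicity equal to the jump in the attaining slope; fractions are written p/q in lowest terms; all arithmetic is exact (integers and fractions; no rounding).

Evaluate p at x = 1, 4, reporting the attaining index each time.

p(1) = max(6+0·1=6, 1+1·1=2, 0+2·1=2, 0+3·1=3, 5+4·1=9, -6+5·1=-1, 0+6·1=6, 1+7·1=8) = 9 (attained by i=4)
p(4) = max(6+0·4=6, 1+1·4=5, 0+2·4=8, 0+3·4=12, 5+4·4=21, -6+5·4=14, 0+6·4=24, 1+7·4=29) = 29 (attained by i=7)
Answer: p(1) = 9; p(4) = 29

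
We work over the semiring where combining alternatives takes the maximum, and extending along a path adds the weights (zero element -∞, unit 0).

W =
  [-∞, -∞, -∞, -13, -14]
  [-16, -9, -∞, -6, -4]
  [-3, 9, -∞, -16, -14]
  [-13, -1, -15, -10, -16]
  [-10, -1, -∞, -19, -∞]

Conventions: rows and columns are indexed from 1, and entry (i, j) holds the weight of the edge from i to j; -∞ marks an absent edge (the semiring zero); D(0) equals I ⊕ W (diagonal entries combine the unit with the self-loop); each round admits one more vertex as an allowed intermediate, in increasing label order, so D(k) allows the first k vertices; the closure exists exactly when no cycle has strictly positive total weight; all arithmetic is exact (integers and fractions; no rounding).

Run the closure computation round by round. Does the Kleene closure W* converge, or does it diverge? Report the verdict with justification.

D(0):
  [0, -∞, -∞, -13, -14]
  [-16, 0, -∞, -6, -4]
  [-3, 9, 0, -16, -14]
  [-13, -1, -15, 0, -16]
  [-10, -1, -∞, -19, 0]
D(1):
  [0, -∞, -∞, -13, -14]
  [-16, 0, -∞, -6, -4]
  [-3, 9, 0, -16, -14]
  [-13, -1, -15, 0, -16]
  [-10, -1, -∞, -19, 0]
D(2):
  [0, -∞, -∞, -13, -14]
  [-16, 0, -∞, -6, -4]
  [-3, 9, 0, 3, 5]
  [-13, -1, -15, 0, -5]
  [-10, -1, -∞, -7, 0]
D(3):
  [0, -∞, -∞, -13, -14]
  [-16, 0, -∞, -6, -4]
  [-3, 9, 0, 3, 5]
  [-13, -1, -15, 0, -5]
  [-10, -1, -∞, -7, 0]
D(4):
  [0, -14, -28, -13, -14]
  [-16, 0, -21, -6, -4]
  [-3, 9, 0, 3, 5]
  [-13, -1, -15, 0, -5]
  [-10, -1, -22, -7, 0]
D(5):
  [0, -14, -28, -13, -14]
  [-14, 0, -21, -6, -4]
  [-3, 9, 0, 3, 5]
  [-13, -1, -15, 0, -5]
  [-10, -1, -22, -7, 0]
Key observation: every diagonal entry stays at the unit through all rounds, so no improving cycle exists.
Answer: CONVERGES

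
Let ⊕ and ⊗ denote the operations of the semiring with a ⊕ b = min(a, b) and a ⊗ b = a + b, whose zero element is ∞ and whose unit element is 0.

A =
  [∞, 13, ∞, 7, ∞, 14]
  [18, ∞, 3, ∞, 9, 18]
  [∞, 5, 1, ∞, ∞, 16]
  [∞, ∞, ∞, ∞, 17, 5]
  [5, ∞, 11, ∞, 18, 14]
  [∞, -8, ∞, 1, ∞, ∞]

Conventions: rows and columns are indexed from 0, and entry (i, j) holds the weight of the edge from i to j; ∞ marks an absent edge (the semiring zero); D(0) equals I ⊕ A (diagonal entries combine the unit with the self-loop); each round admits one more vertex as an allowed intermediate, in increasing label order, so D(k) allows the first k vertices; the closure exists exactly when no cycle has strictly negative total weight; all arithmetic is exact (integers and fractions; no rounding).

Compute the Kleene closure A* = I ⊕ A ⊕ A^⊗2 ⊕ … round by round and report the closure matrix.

D(0):
  [0, 13, ∞, 7, ∞, 14]
  [18, 0, 3, ∞, 9, 18]
  [∞, 5, 0, ∞, ∞, 16]
  [∞, ∞, ∞, 0, 17, 5]
  [5, ∞, 11, ∞, 0, 14]
  [∞, -8, ∞, 1, ∞, 0]
D(1):
  [0, 13, ∞, 7, ∞, 14]
  [18, 0, 3, 25, 9, 18]
  [∞, 5, 0, ∞, ∞, 16]
  [∞, ∞, ∞, 0, 17, 5]
  [5, 18, 11, 12, 0, 14]
  [∞, -8, ∞, 1, ∞, 0]
D(2):
  [0, 13, 16, 7, 22, 14]
  [18, 0, 3, 25, 9, 18]
  [23, 5, 0, 30, 14, 16]
  [∞, ∞, ∞, 0, 17, 5]
  [5, 18, 11, 12, 0, 14]
  [10, -8, -5, 1, 1, 0]
D(3):
  [0, 13, 16, 7, 22, 14]
  [18, 0, 3, 25, 9, 18]
  [23, 5, 0, 30, 14, 16]
  [∞, ∞, ∞, 0, 17, 5]
  [5, 16, 11, 12, 0, 14]
  [10, -8, -5, 1, 1, 0]
D(4):
  [0, 13, 16, 7, 22, 12]
  [18, 0, 3, 25, 9, 18]
  [23, 5, 0, 30, 14, 16]
  [∞, ∞, ∞, 0, 17, 5]
  [5, 16, 11, 12, 0, 14]
  [10, -8, -5, 1, 1, 0]
D(5):
  [0, 13, 16, 7, 22, 12]
  [14, 0, 3, 21, 9, 18]
  [19, 5, 0, 26, 14, 16]
  [22, 33, 28, 0, 17, 5]
  [5, 16, 11, 12, 0, 14]
  [6, -8, -5, 1, 1, 0]
D(6):
  [0, 4, 7, 7, 13, 12]
  [14, 0, 3, 19, 9, 18]
  [19, 5, 0, 17, 14, 16]
  [11, -3, 0, 0, 6, 5]
  [5, 6, 9, 12, 0, 14]
  [6, -8, -5, 1, 1, 0]
Answer: A* = [[0, 4, 7, 7, 13, 12], [14, 0, 3, 19, 9, 18], [19, 5, 0, 17, 14, 16], [11, -3, 0, 0, 6, 5], [5, 6, 9, 12, 0, 14], [6, -8, -5, 1, 1, 0]]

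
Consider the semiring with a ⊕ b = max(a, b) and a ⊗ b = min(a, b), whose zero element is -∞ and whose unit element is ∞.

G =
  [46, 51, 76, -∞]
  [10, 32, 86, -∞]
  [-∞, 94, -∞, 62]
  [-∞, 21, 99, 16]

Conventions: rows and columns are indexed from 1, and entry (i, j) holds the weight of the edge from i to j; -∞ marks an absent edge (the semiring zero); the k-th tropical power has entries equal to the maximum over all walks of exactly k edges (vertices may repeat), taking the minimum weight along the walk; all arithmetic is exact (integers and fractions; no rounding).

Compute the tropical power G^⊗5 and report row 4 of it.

G^⊗2:
  [46, 76, 51, 62]
  [10, 86, 32, 62]
  [10, 32, 86, 16]
  [10, 94, 21, 62]
G^⊗3:
  [46, 51, 76, 51]
  [10, 32, 86, 32]
  [10, 86, 32, 62]
  [10, 32, 86, 21]
G^⊗4:
  [46, 76, 51, 62]
  [10, 86, 32, 62]
  [10, 32, 86, 32]
  [10, 86, 32, 62]
G^⊗5:
  [46, 51, 76, 51]
  [10, 32, 86, 32]
  [10, 86, 32, 62]
  [10, 32, 86, 32]
Answer: row 4 of G^⊗5 = [10, 32, 86, 32]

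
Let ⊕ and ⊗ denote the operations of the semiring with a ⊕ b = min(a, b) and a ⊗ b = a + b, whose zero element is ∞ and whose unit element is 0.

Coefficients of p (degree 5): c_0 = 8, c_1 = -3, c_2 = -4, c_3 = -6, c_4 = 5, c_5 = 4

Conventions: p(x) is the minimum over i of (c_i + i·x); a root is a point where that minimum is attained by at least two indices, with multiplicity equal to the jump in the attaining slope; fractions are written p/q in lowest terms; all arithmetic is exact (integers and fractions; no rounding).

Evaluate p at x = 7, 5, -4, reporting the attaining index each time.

p(7) = min(8+0·7=8, -3+1·7=4, -4+2·7=10, -6+3·7=15, 5+4·7=33, 4+5·7=39) = 4 (attained by i=1)
p(5) = min(8+0·5=8, -3+1·5=2, -4+2·5=6, -6+3·5=9, 5+4·5=25, 4+5·5=29) = 2 (attained by i=1)
p(-4) = min(8+0·(-4)=8, -3+1·(-4)=-7, -4+2·(-4)=-12, -6+3·(-4)=-18, 5+4·(-4)=-11, 4+5·(-4)=-16) = -18 (attained by i=3)
Answer: p(7) = 4; p(5) = 2; p(-4) = -18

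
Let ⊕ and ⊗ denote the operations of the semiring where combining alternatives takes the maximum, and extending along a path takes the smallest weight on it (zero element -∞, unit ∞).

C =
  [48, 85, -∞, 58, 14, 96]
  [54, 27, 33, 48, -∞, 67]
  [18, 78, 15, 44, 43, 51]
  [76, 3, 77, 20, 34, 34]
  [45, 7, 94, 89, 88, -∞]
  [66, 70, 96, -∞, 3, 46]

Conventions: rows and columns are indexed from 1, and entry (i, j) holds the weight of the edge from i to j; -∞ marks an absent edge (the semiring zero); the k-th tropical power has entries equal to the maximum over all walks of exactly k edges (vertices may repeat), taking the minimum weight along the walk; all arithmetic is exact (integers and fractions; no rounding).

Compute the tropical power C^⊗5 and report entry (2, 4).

C^⊗2:
  [66, 70, 96, 48, 34, 67]
  [66, 67, 67, 54, 34, 54]
  [54, 51, 51, 48, 43, 67]
  [48, 77, 34, 58, 43, 76]
  [76, 78, 88, 88, 88, 51]
  [54, 78, 46, 58, 43, 67]
C^⊗3:
  [66, 78, 67, 58, 43, 67]
  [54, 67, 54, 58, 43, 67]
  [66, 67, 67, 54, 43, 54]
  [66, 70, 76, 48, 43, 67]
  [76, 78, 88, 88, 88, 76]
  [66, 67, 67, 54, 43, 67]
C^⊗4:
  [66, 67, 67, 58, 43, 67]
  [66, 67, 67, 54, 43, 67]
  [54, 67, 54, 58, 43, 67]
  [66, 76, 67, 58, 43, 67]
  [76, 78, 88, 88, 88, 76]
  [66, 67, 67, 58, 43, 67]
C^⊗5:
  [66, 67, 67, 58, 43, 67]
  [66, 67, 67, 58, 43, 67]
  [66, 67, 67, 54, 43, 67]
  [66, 67, 67, 58, 43, 67]
  [76, 78, 88, 88, 88, 76]
  [66, 67, 67, 58, 43, 67]
Key observation: the optimum is the walk 2->6->1->4->1->4, with weight 67 min 66 min 58 min 76 min 58 = 58.
Optimal value attained by: walk 2->6->1->4->1->4.
Answer: (C^⊗5)[2][4] = 58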